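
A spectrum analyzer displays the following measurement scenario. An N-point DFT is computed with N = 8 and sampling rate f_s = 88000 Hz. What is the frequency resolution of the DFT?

DFT frequency resolution = f_s / N
= 88000 / 8 = 11000 Hz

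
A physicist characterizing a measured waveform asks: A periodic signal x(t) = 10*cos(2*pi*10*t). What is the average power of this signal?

Average power of A*cos(wt) is A^2/2.
P = 10^2 / 2 = 100/2 = 50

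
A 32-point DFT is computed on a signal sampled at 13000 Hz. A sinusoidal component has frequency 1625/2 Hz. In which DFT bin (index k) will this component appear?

DFT frequency resolution = f_s/N = 13000/32 = 1625/4 Hz
Bin index k = f_signal / resolution = 1625/2 / 1625/4 = 2
The signal frequency 1625/2 Hz falls in DFT bin k = 2.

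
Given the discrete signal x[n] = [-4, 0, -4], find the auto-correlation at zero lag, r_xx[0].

The auto-correlation at zero lag r_xx[0] equals the signal energy.
r_xx[0] = sum of x[n]^2 = (-4)^2 + 0^2 + (-4)^2
= 16 + 0 + 16 = 32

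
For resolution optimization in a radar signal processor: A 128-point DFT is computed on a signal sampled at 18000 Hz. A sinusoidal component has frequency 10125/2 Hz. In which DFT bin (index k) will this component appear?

DFT frequency resolution = f_s/N = 18000/128 = 1125/8 Hz
Bin index k = f_signal / resolution = 10125/2 / 1125/8 = 36
The signal frequency 10125/2 Hz falls in DFT bin k = 36.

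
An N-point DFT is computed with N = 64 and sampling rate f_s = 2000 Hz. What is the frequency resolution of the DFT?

DFT frequency resolution = f_s / N
= 2000 / 64 = 125/4 Hz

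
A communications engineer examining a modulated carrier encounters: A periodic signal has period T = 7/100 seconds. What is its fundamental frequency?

The fundamental frequency is the reciprocal of the period.
f = 1/T = 1/(7/100) = 100/7 Hz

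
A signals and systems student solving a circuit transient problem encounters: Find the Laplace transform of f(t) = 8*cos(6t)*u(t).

Standard pair: cos(wt)*u(t) <-> s/(s^2+w^2)
With w = 6: L{8*cos(6t)*u(t)} = 8s/(s^2+36)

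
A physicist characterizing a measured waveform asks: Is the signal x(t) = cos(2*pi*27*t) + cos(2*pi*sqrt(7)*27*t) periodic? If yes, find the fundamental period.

f1 = 27 Hz, f2 = 27*sqrt(7) Hz
Ratio f2/f1 = sqrt(7), which is irrational.
Since the frequency ratio is irrational, no common period exists.
The signal is not periodic.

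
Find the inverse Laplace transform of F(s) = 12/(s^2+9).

Standard pair: w/(s^2+w^2) <-> sin(wt)*u(t)
Recognize w^2 = 9, so w = 3; numerator 12 = 4*3.
f(t) = 4*sin(3t)*u(t)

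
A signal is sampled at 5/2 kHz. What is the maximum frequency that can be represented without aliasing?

The maximum frequency that can be represented without aliasing
is the Nyquist frequency: f_max = f_s / 2 = 5/2 kHz / 2 = 5/4 kHz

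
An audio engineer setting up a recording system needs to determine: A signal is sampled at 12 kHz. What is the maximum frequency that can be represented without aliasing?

The maximum frequency that can be represented without aliasing
is the Nyquist frequency: f_max = f_s / 2 = 12 kHz / 2 = 6 kHz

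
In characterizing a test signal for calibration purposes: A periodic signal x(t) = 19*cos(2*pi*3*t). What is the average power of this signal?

Average power of A*cos(wt) is A^2/2.
P = 19^2 / 2 = 361/2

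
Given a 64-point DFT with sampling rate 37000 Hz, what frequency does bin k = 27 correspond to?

The frequency of DFT bin k is: f_k = k * f_s / N
f_27 = 27 * 37000 / 64 = 124875/8 Hz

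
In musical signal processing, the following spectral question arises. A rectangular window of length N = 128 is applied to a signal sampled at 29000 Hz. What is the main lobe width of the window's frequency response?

For a rectangular window of length N,
the main lobe width in frequency is 2*f_s/N.
= 2*29000/128 = 3625/8 Hz
This determines the minimum frequency separation for resolving two sinusoids.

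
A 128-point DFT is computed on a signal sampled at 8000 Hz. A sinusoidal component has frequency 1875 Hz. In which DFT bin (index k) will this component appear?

DFT frequency resolution = f_s/N = 8000/128 = 125/2 Hz
Bin index k = f_signal / resolution = 1875 / 125/2 = 30
The signal frequency 1875 Hz falls in DFT bin k = 30.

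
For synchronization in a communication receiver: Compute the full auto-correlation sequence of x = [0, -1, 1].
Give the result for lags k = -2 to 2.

r_xx[k] = sum_m x[m]*x[m+k], indexed from 0, for k = -2 to 2:
  r_xx[-2] = x[2]*x[0] = 0
  r_xx[-1] = x[1]*x[0] + x[2]*x[1] = -1
  r_xx[0] = x[0]*x[0] + x[1]*x[1] + x[2]*x[2] = 2
  r_xx[1] = x[0]*x[1] + x[1]*x[2] = -1
  r_xx[2] = x[0]*x[2] = 0
r_xx = [0, -1, 2, -1, 0]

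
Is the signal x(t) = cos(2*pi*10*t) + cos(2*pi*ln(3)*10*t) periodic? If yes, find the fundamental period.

f1 = 10 Hz, f2 = 10*ln(3) Hz
Ratio f2/f1 = ln(3), which is irrational.
Since the frequency ratio is irrational, no common period exists.
The signal is not periodic.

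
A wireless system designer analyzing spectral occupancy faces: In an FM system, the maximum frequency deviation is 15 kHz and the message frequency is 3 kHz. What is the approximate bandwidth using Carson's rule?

Carson's rule: BW = 2*(delta_f + f_m)
= 2*(15 + 3) kHz = 36 kHz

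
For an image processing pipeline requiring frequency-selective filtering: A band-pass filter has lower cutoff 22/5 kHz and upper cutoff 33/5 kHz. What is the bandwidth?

Bandwidth = f_high - f_low
= 33/5 kHz - 22/5 kHz = 11/5 kHz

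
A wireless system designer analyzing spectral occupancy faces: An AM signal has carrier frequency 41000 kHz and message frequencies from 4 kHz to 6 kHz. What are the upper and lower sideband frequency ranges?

Upper sideband (USB) = fc + [fm_low, fm_high] = 41000 + [4, 6] = [41004, 41006] kHz
Lower sideband (LSB) = fc - [fm_high, fm_low] = 41000 - [6, 4] = [40994, 40996] kHz
Total occupied spectrum: 40994 kHz to 41006 kHz (plus carrier at 41000 kHz)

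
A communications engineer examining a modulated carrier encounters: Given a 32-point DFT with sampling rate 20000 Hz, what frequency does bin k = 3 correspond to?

The frequency of DFT bin k is: f_k = k * f_s / N
f_3 = 3 * 20000 / 32 = 1875 Hz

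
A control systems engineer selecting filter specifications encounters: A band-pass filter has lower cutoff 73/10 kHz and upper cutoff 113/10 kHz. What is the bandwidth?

Bandwidth = f_high - f_low
= 113/10 kHz - 73/10 kHz = 4 kHz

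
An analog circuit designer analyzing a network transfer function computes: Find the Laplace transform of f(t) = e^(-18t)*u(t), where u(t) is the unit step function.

Standard Laplace transform pair:
e^(-at)*u(t) <-> 1/(s+a)
With a = 18: L{e^(-18t)*u(t)} = 1/(s+18), ROC: Re(s) > -18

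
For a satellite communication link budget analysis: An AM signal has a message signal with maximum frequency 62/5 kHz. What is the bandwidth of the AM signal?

In AM (double-sideband), the bandwidth is twice the message frequency.
BW = 2 * f_m = 2 * 62/5 kHz = 124/5 kHz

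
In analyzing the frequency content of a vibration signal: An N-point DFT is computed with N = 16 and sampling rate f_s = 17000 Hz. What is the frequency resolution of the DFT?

DFT frequency resolution = f_s / N
= 17000 / 16 = 2125/2 Hz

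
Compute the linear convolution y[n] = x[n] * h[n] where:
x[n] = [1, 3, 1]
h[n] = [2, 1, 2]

y[n] = sum_k x[k]*h[n-k]. Output length = len(x) + len(h) - 1 = 3 + 3 - 1 = 5.
y[0] = 1*2 = 2
y[1] = 3*2 + 1*1 = 7
y[2] = 1*2 + 3*1 + 1*2 = 7
y[3] = 1*1 + 3*2 = 7
y[4] = 1*2 = 2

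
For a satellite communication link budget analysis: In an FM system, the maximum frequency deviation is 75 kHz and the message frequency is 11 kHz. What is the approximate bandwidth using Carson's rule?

Carson's rule: BW = 2*(delta_f + f_m)
= 2*(75 + 11) kHz = 172 kHz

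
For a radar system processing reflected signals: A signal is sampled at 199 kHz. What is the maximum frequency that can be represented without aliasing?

The maximum frequency that can be represented without aliasing
is the Nyquist frequency: f_max = f_s / 2 = 199 kHz / 2 = 199/2 kHz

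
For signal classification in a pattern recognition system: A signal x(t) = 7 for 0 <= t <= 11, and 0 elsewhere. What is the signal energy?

Energy = integral of |x(t)|^2 dt over the signal duration
= 7^2 * 11 = 49 * 11 = 539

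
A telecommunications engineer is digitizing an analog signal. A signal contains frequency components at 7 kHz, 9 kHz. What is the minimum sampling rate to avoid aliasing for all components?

The highest frequency component is f_max = 9 kHz.
Nyquist rate = 2 * f_max = 2 * 9 kHz = 18 kHz.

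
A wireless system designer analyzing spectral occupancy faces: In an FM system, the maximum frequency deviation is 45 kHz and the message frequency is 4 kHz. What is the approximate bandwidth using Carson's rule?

Carson's rule: BW = 2*(delta_f + f_m)
= 2*(45 + 4) kHz = 98 kHz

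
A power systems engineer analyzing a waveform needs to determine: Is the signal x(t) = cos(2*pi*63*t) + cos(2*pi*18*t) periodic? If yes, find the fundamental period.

f1 = 63 Hz, f2 = 18 Hz
Period T1 = 1/63, T2 = 1/18
Ratio T1/T2 = 18/63, which is rational.
The signal is periodic with fundamental period T = 1/GCD(63,18) = 1/9 s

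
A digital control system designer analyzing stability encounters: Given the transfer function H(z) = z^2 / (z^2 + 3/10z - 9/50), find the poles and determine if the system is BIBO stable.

Poles are roots of the denominator: z^2 + 3/10z - 9/50 = 0.
Quadratic formula: z = [-(3/10) +/- sqrt((3/10)^2 - 4*(-9/50))] / 2
Discriminant = 9/100 + 18/25 = 81/100; sqrt = 9/10.
z = (-3/10 +/- 9/10) / 2 => z = 3/10 or z = -3/5.
|p1| = 3/5, |p2| = 3/10.
For BIBO stability, all poles must lie inside the unit circle (|p| < 1).
System is STABLE since both |p| < 1.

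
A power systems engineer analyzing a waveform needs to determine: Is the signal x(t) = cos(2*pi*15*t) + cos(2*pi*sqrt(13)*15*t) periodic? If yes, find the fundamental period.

f1 = 15 Hz, f2 = 15*sqrt(13) Hz
Ratio f2/f1 = sqrt(13), which is irrational.
Since the frequency ratio is irrational, no common period exists.
The signal is not periodic.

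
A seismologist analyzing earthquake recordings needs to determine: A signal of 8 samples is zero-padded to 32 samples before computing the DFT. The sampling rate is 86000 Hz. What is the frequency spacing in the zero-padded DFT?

Original DFT: N = 8, resolution = f_s/N = 86000/8 = 10750 Hz
Zero-padded DFT: N = 32, resolution = f_s/N = 86000/32 = 5375/2 Hz
Zero-padding interpolates the spectrum (finer frequency grid)
but does NOT improve the true spectral resolution (ability to resolve close frequencies).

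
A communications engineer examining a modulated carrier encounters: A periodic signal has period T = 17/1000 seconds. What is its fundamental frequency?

The fundamental frequency is the reciprocal of the period.
f = 1/T = 1/(17/1000) = 1000/17 Hz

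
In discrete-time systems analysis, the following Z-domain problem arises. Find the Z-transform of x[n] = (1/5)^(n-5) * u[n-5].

Time-shifting property: if X(z) = Z{x[n]}, then Z{x[n-d]} = z^(-d) * X(z)
X(z) = z/(z - 1/5) for x[n] = (1/5)^n * u[n]
Z{x[n-5]} = z^(-5) * z/(z - 1/5) = z^(-4)/(z - 1/5)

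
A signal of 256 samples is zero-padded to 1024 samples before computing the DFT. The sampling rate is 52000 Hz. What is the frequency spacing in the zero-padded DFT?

Original DFT: N = 256, resolution = f_s/N = 52000/256 = 1625/8 Hz
Zero-padded DFT: N = 1024, resolution = f_s/N = 52000/1024 = 1625/32 Hz
Zero-padding interpolates the spectrum (finer frequency grid)
but does NOT improve the true spectral resolution (ability to resolve close frequencies).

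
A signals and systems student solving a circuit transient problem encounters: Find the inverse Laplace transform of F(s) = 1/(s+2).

Standard pair: k/(s+a) <-> k*e^(-at)*u(t)
With k=1, a=2: f(t) = e^(-2t)*u(t)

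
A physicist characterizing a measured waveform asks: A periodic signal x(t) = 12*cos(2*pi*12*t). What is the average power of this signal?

Average power of A*cos(wt) is A^2/2.
P = 12^2 / 2 = 144/2 = 72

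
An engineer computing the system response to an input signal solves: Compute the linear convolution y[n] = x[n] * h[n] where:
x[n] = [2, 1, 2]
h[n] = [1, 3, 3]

y[n] = sum_k x[k]*h[n-k]. Output length = len(x) + len(h) - 1 = 3 + 3 - 1 = 5.
y[0] = 2*1 = 2
y[1] = 1*1 + 2*3 = 7
y[2] = 2*1 + 1*3 + 2*3 = 11
y[3] = 2*3 + 1*3 = 9
y[4] = 2*3 = 6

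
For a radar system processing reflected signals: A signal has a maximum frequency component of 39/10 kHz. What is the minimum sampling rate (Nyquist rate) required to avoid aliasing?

By the Nyquist-Shannon sampling theorem,
the minimum sampling rate (Nyquist rate) must be at least 2 * f_max.
Nyquist rate = 2 * 39/10 kHz = 39/5 kHz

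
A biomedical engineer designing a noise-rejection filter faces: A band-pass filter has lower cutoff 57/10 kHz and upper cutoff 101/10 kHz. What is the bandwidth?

Bandwidth = f_high - f_low
= 101/10 kHz - 57/10 kHz = 22/5 kHz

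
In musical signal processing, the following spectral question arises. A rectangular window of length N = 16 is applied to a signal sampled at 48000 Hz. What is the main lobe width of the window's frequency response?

For a rectangular window of length N,
the main lobe width in frequency is 2*f_s/N.
= 2*48000/16 = 6000 Hz
This determines the minimum frequency separation for resolving two sinusoids.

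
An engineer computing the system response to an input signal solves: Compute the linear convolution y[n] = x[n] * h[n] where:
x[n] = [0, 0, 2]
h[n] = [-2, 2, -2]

y[n] = sum_k x[k]*h[n-k]. Output length = len(x) + len(h) - 1 = 3 + 3 - 1 = 5.
y[0] = 0*-2 = 0
y[1] = 0*-2 + 0*2 = 0
y[2] = 2*-2 + 0*2 + 0*-2 = -4
y[3] = 2*2 + 0*-2 = 4
y[4] = 2*-2 = -4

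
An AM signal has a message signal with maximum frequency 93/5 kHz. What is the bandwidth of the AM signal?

In AM (double-sideband), the bandwidth is twice the message frequency.
BW = 2 * f_m = 2 * 93/5 kHz = 186/5 kHz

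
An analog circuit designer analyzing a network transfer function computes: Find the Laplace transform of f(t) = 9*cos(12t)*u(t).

Standard pair: cos(wt)*u(t) <-> s/(s^2+w^2)
With w = 12: L{9*cos(12t)*u(t)} = 9s/(s^2+144)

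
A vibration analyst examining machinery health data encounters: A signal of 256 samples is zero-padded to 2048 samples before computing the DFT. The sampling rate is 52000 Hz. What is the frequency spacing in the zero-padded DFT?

Original DFT: N = 256, resolution = f_s/N = 52000/256 = 1625/8 Hz
Zero-padded DFT: N = 2048, resolution = f_s/N = 52000/2048 = 1625/64 Hz
Zero-padding interpolates the spectrum (finer frequency grid)
but does NOT improve the true spectral resolution (ability to resolve close frequencies).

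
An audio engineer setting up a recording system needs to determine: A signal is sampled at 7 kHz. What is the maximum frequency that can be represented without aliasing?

The maximum frequency that can be represented without aliasing
is the Nyquist frequency: f_max = f_s / 2 = 7 kHz / 2 = 7/2 kHz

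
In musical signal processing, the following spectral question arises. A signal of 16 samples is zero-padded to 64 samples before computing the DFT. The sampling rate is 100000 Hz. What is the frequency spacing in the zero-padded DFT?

Original DFT: N = 16, resolution = f_s/N = 100000/16 = 6250 Hz
Zero-padded DFT: N = 64, resolution = f_s/N = 100000/64 = 3125/2 Hz
Zero-padding interpolates the spectrum (finer frequency grid)
but does NOT improve the true spectral resolution (ability to resolve close frequencies).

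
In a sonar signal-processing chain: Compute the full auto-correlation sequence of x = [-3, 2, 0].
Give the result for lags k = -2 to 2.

r_xx[k] = sum_m x[m]*x[m+k], indexed from 0, for k = -2 to 2:
  r_xx[-2] = x[2]*x[0] = 0
  r_xx[-1] = x[1]*x[0] + x[2]*x[1] = -6
  r_xx[0] = x[0]*x[0] + x[1]*x[1] + x[2]*x[2] = 13
  r_xx[1] = x[0]*x[1] + x[1]*x[2] = -6
  r_xx[2] = x[0]*x[2] = 0
r_xx = [0, -6, 13, -6, 0]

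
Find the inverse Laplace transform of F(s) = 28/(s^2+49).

Standard pair: w/(s^2+w^2) <-> sin(wt)*u(t)
Recognize w^2 = 49, so w = 7; numerator 28 = 4*7.
f(t) = 4*sin(7t)*u(t)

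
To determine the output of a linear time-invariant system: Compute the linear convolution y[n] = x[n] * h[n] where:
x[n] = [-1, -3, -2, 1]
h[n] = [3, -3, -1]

y[n] = sum_k x[k]*h[n-k]. Output length = len(x) + len(h) - 1 = 4 + 3 - 1 = 6.
y[0] = -1*3 = -3
y[1] = -3*3 + -1*-3 = -6
y[2] = -2*3 + -3*-3 + -1*-1 = 4
y[3] = 1*3 + -2*-3 + -3*-1 = 12
y[4] = 1*-3 + -2*-1 = -1
y[5] = 1*-1 = -1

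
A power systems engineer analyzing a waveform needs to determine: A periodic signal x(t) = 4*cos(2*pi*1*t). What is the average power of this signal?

Average power of A*cos(wt) is A^2/2.
P = 4^2 / 2 = 16/2 = 8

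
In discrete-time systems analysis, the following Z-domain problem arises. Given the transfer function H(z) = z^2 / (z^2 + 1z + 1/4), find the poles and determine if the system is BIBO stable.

Poles are roots of the denominator: z^2 + 1z + 1/4 = 0.
Quadratic formula: z = [-(1) +/- sqrt((1)^2 - 4*(1/4))] / 2
Discriminant = 1 - 1 = 0; sqrt = 0.
z = (-1 +/- 0) / 2 = -1/2 (repeated root).
|p1| = 1/2, |p2| = 1/2.
For BIBO stability, all poles must lie inside the unit circle (|p| < 1).
System is STABLE since both |p| < 1.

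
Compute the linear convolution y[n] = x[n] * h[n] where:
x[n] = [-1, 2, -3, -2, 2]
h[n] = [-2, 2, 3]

y[n] = sum_k x[k]*h[n-k]. Output length = len(x) + len(h) - 1 = 5 + 3 - 1 = 7.
y[0] = -1*-2 = 2
y[1] = 2*-2 + -1*2 = -6
y[2] = -3*-2 + 2*2 + -1*3 = 7
y[3] = -2*-2 + -3*2 + 2*3 = 4
y[4] = 2*-2 + -2*2 + -3*3 = -17
y[5] = 2*2 + -2*3 = -2
y[6] = 2*3 = 6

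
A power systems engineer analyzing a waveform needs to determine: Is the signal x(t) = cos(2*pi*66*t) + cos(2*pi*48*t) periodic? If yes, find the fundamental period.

f1 = 66 Hz, f2 = 48 Hz
Period T1 = 1/66, T2 = 1/48
Ratio T1/T2 = 48/66, which is rational.
The signal is periodic with fundamental period T = 1/GCD(66,48) = 1/6 s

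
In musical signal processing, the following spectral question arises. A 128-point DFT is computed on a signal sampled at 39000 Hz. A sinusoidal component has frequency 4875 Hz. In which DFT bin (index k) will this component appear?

DFT frequency resolution = f_s/N = 39000/128 = 4875/16 Hz
Bin index k = f_signal / resolution = 4875 / 4875/16 = 16
The signal frequency 4875 Hz falls in DFT bin k = 16.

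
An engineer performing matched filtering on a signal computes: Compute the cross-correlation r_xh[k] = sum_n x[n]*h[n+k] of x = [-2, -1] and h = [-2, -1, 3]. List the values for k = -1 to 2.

Both sequences indexed from 0 and zero outside their support.
Lags with overlap: k = -1 to 2.
  r_xh[-1] = x[1]*h[0] = 2
  r_xh[0] = x[0]*h[0] + x[1]*h[1] = 5
  r_xh[1] = x[0]*h[1] + x[1]*h[2] = -1
  r_xh[2] = x[0]*h[2] = -6
r_xh = [2, 5, -1, -6] (for k = -1, ..., 2)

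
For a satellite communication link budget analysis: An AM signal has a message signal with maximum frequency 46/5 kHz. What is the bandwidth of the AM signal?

In AM (double-sideband), the bandwidth is twice the message frequency.
BW = 2 * f_m = 2 * 46/5 kHz = 92/5 kHz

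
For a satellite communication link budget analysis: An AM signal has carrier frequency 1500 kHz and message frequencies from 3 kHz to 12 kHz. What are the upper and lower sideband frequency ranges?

Upper sideband (USB) = fc + [fm_low, fm_high] = 1500 + [3, 12] = [1503, 1512] kHz
Lower sideband (LSB) = fc - [fm_high, fm_low] = 1500 - [12, 3] = [1488, 1497] kHz
Total occupied spectrum: 1488 kHz to 1512 kHz (plus carrier at 1500 kHz)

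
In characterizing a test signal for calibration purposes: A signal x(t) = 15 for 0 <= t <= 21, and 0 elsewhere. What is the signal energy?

Energy = integral of |x(t)|^2 dt over the signal duration
= 15^2 * 21 = 225 * 21 = 4725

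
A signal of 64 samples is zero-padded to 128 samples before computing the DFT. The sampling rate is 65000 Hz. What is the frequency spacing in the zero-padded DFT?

Original DFT: N = 64, resolution = f_s/N = 65000/64 = 8125/8 Hz
Zero-padded DFT: N = 128, resolution = f_s/N = 65000/128 = 8125/16 Hz
Zero-padding interpolates the spectrum (finer frequency grid)
but does NOT improve the true spectral resolution (ability to resolve close frequencies).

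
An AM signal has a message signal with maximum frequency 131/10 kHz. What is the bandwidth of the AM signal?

In AM (double-sideband), the bandwidth is twice the message frequency.
BW = 2 * f_m = 2 * 131/10 kHz = 131/5 kHz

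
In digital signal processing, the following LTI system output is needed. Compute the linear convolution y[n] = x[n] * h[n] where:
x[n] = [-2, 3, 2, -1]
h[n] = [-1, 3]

y[n] = sum_k x[k]*h[n-k]. Output length = len(x) + len(h) - 1 = 4 + 2 - 1 = 5.
y[0] = -2*-1 = 2
y[1] = 3*-1 + -2*3 = -9
y[2] = 2*-1 + 3*3 = 7
y[3] = -1*-1 + 2*3 = 7
y[4] = -1*3 = -3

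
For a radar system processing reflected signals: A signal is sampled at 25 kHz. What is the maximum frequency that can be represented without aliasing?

The maximum frequency that can be represented without aliasing
is the Nyquist frequency: f_max = f_s / 2 = 25 kHz / 2 = 25/2 kHz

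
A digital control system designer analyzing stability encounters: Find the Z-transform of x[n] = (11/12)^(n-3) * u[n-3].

Time-shifting property: if X(z) = Z{x[n]}, then Z{x[n-d]} = z^(-d) * X(z)
X(z) = z/(z - 11/12) for x[n] = (11/12)^n * u[n]
Z{x[n-3]} = z^(-3) * z/(z - 11/12) = z^(-2)/(z - 11/12)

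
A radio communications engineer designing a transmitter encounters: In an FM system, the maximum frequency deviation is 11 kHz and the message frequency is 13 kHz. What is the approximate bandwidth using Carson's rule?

Carson's rule: BW = 2*(delta_f + f_m)
= 2*(11 + 13) kHz = 48 kHz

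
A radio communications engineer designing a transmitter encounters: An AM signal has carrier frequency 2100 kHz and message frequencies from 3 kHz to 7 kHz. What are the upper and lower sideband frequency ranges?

Upper sideband (USB) = fc + [fm_low, fm_high] = 2100 + [3, 7] = [2103, 2107] kHz
Lower sideband (LSB) = fc - [fm_high, fm_low] = 2100 - [7, 3] = [2093, 2097] kHz
Total occupied spectrum: 2093 kHz to 2107 kHz (plus carrier at 2100 kHz)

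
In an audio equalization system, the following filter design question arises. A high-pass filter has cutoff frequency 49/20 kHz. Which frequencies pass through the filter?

A high-pass filter passes all frequencies above the cutoff frequency 49/20 kHz and attenuates lower frequencies.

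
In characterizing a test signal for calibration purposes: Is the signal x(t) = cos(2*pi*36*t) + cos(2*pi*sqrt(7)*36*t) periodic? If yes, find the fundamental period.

f1 = 36 Hz, f2 = 36*sqrt(7) Hz
Ratio f2/f1 = sqrt(7), which is irrational.
Since the frequency ratio is irrational, no common period exists.
The signal is not periodic.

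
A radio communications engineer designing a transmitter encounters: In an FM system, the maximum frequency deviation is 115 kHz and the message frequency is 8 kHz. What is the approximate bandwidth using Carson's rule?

Carson's rule: BW = 2*(delta_f + f_m)
= 2*(115 + 8) kHz = 246 kHz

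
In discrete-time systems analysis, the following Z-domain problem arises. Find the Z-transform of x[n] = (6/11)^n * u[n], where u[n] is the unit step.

The Z-transform of a^n * u[n] is z/(z-a) for |z| > |a|.
Here a = 6/11, so X(z) = z/(z - (6/11)) = 11z/(11z - 6)
ROC: |z| > 6/11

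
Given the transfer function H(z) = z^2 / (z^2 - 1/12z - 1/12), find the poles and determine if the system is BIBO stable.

Poles are roots of the denominator: z^2 - 1/12z - 1/12 = 0.
Quadratic formula: z = [-(-1/12) +/- sqrt((-1/12)^2 - 4*(-1/12))] / 2
Discriminant = 1/144 + 1/3 = 49/144; sqrt = 7/12.
z = (1/12 +/- 7/12) / 2 => z = 1/3 or z = -1/4.
|p1| = 1/3, |p2| = 1/4.
For BIBO stability, all poles must lie inside the unit circle (|p| < 1).
System is STABLE since both |p| < 1.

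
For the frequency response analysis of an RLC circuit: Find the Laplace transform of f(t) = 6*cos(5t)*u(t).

Standard pair: cos(wt)*u(t) <-> s/(s^2+w^2)
With w = 5: L{6*cos(5t)*u(t)} = 6s/(s^2+25)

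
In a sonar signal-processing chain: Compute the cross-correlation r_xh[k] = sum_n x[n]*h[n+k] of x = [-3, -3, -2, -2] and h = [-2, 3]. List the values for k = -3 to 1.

Both sequences indexed from 0 and zero outside their support.
Lags with overlap: k = -3 to 1.
  r_xh[-3] = x[3]*h[0] = 4
  r_xh[-2] = x[2]*h[0] + x[3]*h[1] = -2
  r_xh[-1] = x[1]*h[0] + x[2]*h[1] = 0
  r_xh[0] = x[0]*h[0] + x[1]*h[1] = -3
  r_xh[1] = x[0]*h[1] = -9
r_xh = [4, -2, 0, -3, -9] (for k = -3, ..., 1)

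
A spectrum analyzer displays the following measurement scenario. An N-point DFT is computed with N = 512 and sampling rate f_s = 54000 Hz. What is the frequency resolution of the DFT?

DFT frequency resolution = f_s / N
= 54000 / 512 = 3375/32 Hz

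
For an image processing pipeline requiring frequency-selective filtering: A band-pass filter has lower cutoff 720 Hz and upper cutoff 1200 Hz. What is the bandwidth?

Bandwidth = f_high - f_low
= 1200 Hz - 720 Hz = 480 Hz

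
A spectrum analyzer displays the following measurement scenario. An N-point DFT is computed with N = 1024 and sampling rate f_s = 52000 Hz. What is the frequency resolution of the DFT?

DFT frequency resolution = f_s / N
= 52000 / 1024 = 1625/32 Hz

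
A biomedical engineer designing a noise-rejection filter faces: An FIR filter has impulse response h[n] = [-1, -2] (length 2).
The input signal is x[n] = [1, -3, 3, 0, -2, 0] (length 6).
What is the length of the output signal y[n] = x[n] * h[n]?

For linear convolution, the output length is:
len(y) = len(x) + len(h) - 1 = 6 + 2 - 1 = 7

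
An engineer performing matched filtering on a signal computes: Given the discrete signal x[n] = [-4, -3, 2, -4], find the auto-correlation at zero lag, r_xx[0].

The auto-correlation at zero lag r_xx[0] equals the signal energy.
r_xx[0] = sum of x[n]^2 = (-4)^2 + (-3)^2 + 2^2 + (-4)^2
= 16 + 9 + 4 + 16 = 45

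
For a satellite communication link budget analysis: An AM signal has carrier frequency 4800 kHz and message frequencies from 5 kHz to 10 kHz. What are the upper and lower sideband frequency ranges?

Upper sideband (USB) = fc + [fm_low, fm_high] = 4800 + [5, 10] = [4805, 4810] kHz
Lower sideband (LSB) = fc - [fm_high, fm_low] = 4800 - [10, 5] = [4790, 4795] kHz
Total occupied spectrum: 4790 kHz to 4810 kHz (plus carrier at 4800 kHz)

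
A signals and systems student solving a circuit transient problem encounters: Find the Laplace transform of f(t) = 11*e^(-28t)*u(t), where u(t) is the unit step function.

Standard Laplace transform pair:
e^(-at)*u(t) <-> 1/(s+a)
With a = 28: L{11*e^(-28t)*u(t)} = 11/(s+28), ROC: Re(s) > -28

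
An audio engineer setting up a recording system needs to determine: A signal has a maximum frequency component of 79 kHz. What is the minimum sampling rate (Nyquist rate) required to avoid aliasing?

By the Nyquist-Shannon sampling theorem,
the minimum sampling rate (Nyquist rate) must be at least 2 * f_max.
Nyquist rate = 2 * 79 kHz = 158 kHz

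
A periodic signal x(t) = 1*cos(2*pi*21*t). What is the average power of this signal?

Average power of A*cos(wt) is A^2/2.
P = 1^2 / 2 = 1/2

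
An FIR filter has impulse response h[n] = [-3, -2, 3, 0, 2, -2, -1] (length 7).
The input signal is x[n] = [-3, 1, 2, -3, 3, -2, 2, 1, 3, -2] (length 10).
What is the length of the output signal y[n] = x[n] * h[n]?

For linear convolution, the output length is:
len(y) = len(x) + len(h) - 1 = 10 + 7 - 1 = 16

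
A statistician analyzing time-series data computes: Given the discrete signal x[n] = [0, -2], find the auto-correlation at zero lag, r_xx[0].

The auto-correlation at zero lag r_xx[0] equals the signal energy.
r_xx[0] = sum of x[n]^2 = 0^2 + (-2)^2
= 0 + 4 = 4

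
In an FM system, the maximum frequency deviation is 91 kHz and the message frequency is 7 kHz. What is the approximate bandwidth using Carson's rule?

Carson's rule: BW = 2*(delta_f + f_m)
= 2*(91 + 7) kHz = 196 kHz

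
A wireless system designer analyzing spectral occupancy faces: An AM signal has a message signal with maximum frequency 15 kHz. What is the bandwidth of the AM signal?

In AM (double-sideband), the bandwidth is twice the message frequency.
BW = 2 * f_m = 2 * 15 kHz = 30 kHz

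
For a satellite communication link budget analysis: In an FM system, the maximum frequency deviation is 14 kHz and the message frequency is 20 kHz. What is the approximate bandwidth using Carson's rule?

Carson's rule: BW = 2*(delta_f + f_m)
= 2*(14 + 20) kHz = 68 kHz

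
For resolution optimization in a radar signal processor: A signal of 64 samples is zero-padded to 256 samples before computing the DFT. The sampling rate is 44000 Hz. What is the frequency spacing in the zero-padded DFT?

Original DFT: N = 64, resolution = f_s/N = 44000/64 = 1375/2 Hz
Zero-padded DFT: N = 256, resolution = f_s/N = 44000/256 = 1375/8 Hz
Zero-padding interpolates the spectrum (finer frequency grid)
but does NOT improve the true spectral resolution (ability to resolve close frequencies).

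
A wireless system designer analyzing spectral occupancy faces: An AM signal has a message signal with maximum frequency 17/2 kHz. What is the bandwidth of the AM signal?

In AM (double-sideband), the bandwidth is twice the message frequency.
BW = 2 * f_m = 2 * 17/2 kHz = 17 kHz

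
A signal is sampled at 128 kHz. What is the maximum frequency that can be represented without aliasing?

The maximum frequency that can be represented without aliasing
is the Nyquist frequency: f_max = f_s / 2 = 128 kHz / 2 = 64 kHz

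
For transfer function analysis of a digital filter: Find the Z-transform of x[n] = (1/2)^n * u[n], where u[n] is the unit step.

The Z-transform of a^n * u[n] is z/(z-a) for |z| > |a|.
Here a = 1/2, so X(z) = z/(z - (1/2)) = 2z/(2z - 1)
ROC: |z| > 1/2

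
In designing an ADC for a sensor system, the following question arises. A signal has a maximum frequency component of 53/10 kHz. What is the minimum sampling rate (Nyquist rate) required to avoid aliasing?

By the Nyquist-Shannon sampling theorem,
the minimum sampling rate (Nyquist rate) must be at least 2 * f_max.
Nyquist rate = 2 * 53/10 kHz = 53/5 kHz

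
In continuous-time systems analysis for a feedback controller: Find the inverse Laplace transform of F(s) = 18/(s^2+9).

Standard pair: w/(s^2+w^2) <-> sin(wt)*u(t)
Recognize w^2 = 9, so w = 3; numerator 18 = 6*3.
f(t) = 6*sin(3t)*u(t)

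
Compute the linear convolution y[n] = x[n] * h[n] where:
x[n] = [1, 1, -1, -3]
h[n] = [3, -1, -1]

y[n] = sum_k x[k]*h[n-k]. Output length = len(x) + len(h) - 1 = 4 + 3 - 1 = 6.
y[0] = 1*3 = 3
y[1] = 1*3 + 1*-1 = 2
y[2] = -1*3 + 1*-1 + 1*-1 = -5
y[3] = -3*3 + -1*-1 + 1*-1 = -9
y[4] = -3*-1 + -1*-1 = 4
y[5] = -3*-1 = 3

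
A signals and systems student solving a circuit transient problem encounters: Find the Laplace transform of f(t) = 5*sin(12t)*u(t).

Standard pair: sin(wt)*u(t) <-> w/(s^2+w^2)
With w = 12: L{5*sin(12t)*u(t)} = 60/(s^2+144)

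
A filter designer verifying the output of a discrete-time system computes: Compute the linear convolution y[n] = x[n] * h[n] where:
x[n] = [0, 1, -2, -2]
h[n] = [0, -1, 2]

y[n] = sum_k x[k]*h[n-k]. Output length = len(x) + len(h) - 1 = 4 + 3 - 1 = 6.
y[0] = 0*0 = 0
y[1] = 1*0 + 0*-1 = 0
y[2] = -2*0 + 1*-1 + 0*2 = -1
y[3] = -2*0 + -2*-1 + 1*2 = 4
y[4] = -2*-1 + -2*2 = -2
y[5] = -2*2 = -4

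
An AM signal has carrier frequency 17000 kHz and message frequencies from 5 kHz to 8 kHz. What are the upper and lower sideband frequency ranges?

Upper sideband (USB) = fc + [fm_low, fm_high] = 17000 + [5, 8] = [17005, 17008] kHz
Lower sideband (LSB) = fc - [fm_high, fm_low] = 17000 - [8, 5] = [16992, 16995] kHz
Total occupied spectrum: 16992 kHz to 17008 kHz (plus carrier at 17000 kHz)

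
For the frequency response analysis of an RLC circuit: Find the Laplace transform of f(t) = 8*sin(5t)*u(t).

Standard pair: sin(wt)*u(t) <-> w/(s^2+w^2)
With w = 5: L{8*sin(5t)*u(t)} = 40/(s^2+25)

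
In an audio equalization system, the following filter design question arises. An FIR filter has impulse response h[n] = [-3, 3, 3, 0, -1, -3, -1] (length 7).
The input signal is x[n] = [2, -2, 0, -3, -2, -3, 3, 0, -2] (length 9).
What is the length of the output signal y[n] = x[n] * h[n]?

For linear convolution, the output length is:
len(y) = len(x) + len(h) - 1 = 9 + 7 - 1 = 15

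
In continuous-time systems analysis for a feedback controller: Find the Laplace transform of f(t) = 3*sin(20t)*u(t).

Standard pair: sin(wt)*u(t) <-> w/(s^2+w^2)
With w = 20: L{3*sin(20t)*u(t)} = 60/(s^2+400)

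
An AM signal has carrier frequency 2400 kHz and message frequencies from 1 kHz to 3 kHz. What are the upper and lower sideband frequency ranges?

Upper sideband (USB) = fc + [fm_low, fm_high] = 2400 + [1, 3] = [2401, 2403] kHz
Lower sideband (LSB) = fc - [fm_high, fm_low] = 2400 - [3, 1] = [2397, 2399] kHz
Total occupied spectrum: 2397 kHz to 2403 kHz (plus carrier at 2400 kHz)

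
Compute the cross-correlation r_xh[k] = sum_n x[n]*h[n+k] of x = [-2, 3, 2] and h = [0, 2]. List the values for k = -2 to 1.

Both sequences indexed from 0 and zero outside their support.
Lags with overlap: k = -2 to 1.
  r_xh[-2] = x[2]*h[0] = 0
  r_xh[-1] = x[1]*h[0] + x[2]*h[1] = 4
  r_xh[0] = x[0]*h[0] + x[1]*h[1] = 6
  r_xh[1] = x[0]*h[1] = -4
r_xh = [0, 4, 6, -4] (for k = -2, ..., 1)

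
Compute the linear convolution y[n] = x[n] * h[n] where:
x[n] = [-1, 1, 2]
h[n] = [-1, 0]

y[n] = sum_k x[k]*h[n-k]. Output length = len(x) + len(h) - 1 = 3 + 2 - 1 = 4.
y[0] = -1*-1 = 1
y[1] = 1*-1 + -1*0 = -1
y[2] = 2*-1 + 1*0 = -2
y[3] = 2*0 = 0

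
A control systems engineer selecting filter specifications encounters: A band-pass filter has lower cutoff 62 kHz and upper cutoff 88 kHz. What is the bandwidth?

Bandwidth = f_high - f_low
= 88 kHz - 62 kHz = 26 kHz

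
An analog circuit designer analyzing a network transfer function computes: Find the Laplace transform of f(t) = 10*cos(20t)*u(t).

Standard pair: cos(wt)*u(t) <-> s/(s^2+w^2)
With w = 20: L{10*cos(20t)*u(t)} = 10s/(s^2+400)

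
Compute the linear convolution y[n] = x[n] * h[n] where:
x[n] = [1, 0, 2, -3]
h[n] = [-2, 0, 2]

y[n] = sum_k x[k]*h[n-k]. Output length = len(x) + len(h) - 1 = 4 + 3 - 1 = 6.
y[0] = 1*-2 = -2
y[1] = 0*-2 + 1*0 = 0
y[2] = 2*-2 + 0*0 + 1*2 = -2
y[3] = -3*-2 + 2*0 + 0*2 = 6
y[4] = -3*0 + 2*2 = 4
y[5] = -3*2 = -6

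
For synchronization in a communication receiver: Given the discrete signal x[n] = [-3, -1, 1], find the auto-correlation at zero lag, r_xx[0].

The auto-correlation at zero lag r_xx[0] equals the signal energy.
r_xx[0] = sum of x[n]^2 = (-3)^2 + (-1)^2 + 1^2
= 9 + 1 + 1 = 11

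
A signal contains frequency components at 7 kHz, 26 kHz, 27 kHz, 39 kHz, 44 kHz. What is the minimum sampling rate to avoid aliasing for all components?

The highest frequency component is f_max = 44 kHz.
Nyquist rate = 2 * f_max = 2 * 44 kHz = 88 kHz.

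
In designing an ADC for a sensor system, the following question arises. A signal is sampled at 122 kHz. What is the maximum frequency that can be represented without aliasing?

The maximum frequency that can be represented without aliasing
is the Nyquist frequency: f_max = f_s / 2 = 122 kHz / 2 = 61 kHz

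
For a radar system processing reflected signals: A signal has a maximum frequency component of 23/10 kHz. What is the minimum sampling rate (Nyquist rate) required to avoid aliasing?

By the Nyquist-Shannon sampling theorem,
the minimum sampling rate (Nyquist rate) must be at least 2 * f_max.
Nyquist rate = 2 * 23/10 kHz = 23/5 kHz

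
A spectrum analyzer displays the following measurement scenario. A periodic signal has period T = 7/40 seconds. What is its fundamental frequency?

The fundamental frequency is the reciprocal of the period.
f = 1/T = 1/(7/40) = 40/7 Hz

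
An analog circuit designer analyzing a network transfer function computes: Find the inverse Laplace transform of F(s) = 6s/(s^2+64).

Standard pair: s/(s^2+w^2) <-> cos(wt)*u(t)
With k=6, w=8: f(t) = 6*cos(8t)*u(t)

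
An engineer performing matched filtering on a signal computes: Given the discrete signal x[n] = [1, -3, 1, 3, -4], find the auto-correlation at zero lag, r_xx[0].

The auto-correlation at zero lag r_xx[0] equals the signal energy.
r_xx[0] = sum of x[n]^2 = 1^2 + (-3)^2 + 1^2 + 3^2 + (-4)^2
= 1 + 9 + 1 + 9 + 16 = 36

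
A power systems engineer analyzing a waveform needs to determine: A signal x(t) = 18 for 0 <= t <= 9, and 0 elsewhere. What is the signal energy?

Energy = integral of |x(t)|^2 dt over the signal duration
= 18^2 * 9 = 324 * 9 = 2916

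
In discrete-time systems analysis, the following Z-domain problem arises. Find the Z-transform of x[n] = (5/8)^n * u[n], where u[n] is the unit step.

The Z-transform of a^n * u[n] is z/(z-a) for |z| > |a|.
Here a = 5/8, so X(z) = z/(z - (5/8)) = 8z/(8z - 5)
ROC: |z| > 5/8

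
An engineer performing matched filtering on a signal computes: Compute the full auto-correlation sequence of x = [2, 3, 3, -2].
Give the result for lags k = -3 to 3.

r_xx[k] = sum_m x[m]*x[m+k], indexed from 0, for k = -3 to 3:
  r_xx[-3] = x[3]*x[0] = -4
  r_xx[-2] = x[2]*x[0] + x[3]*x[1] = 0
  r_xx[-1] = x[1]*x[0] + x[2]*x[1] + x[3]*x[2] = 9
  r_xx[0] = x[0]*x[0] + x[1]*x[1] + x[2]*x[2] + x[3]*x[3] = 26
  r_xx[1] = x[0]*x[1] + x[1]*x[2] + x[2]*x[3] = 9
  r_xx[2] = x[0]*x[2] + x[1]*x[3] = 0
  r_xx[3] = x[0]*x[3] = -4
r_xx = [-4, 0, 9, 26, 9, 0, -4]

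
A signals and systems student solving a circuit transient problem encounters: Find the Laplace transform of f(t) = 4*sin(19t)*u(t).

Standard pair: sin(wt)*u(t) <-> w/(s^2+w^2)
With w = 19: L{4*sin(19t)*u(t)} = 76/(s^2+361)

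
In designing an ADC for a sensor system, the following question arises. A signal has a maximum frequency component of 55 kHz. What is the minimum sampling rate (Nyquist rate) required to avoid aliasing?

By the Nyquist-Shannon sampling theorem,
the minimum sampling rate (Nyquist rate) must be at least 2 * f_max.
Nyquist rate = 2 * 55 kHz = 110 kHz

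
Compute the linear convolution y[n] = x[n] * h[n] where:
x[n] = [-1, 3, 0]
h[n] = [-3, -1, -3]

y[n] = sum_k x[k]*h[n-k]. Output length = len(x) + len(h) - 1 = 3 + 3 - 1 = 5.
y[0] = -1*-3 = 3
y[1] = 3*-3 + -1*-1 = -8
y[2] = 0*-3 + 3*-1 + -1*-3 = 0
y[3] = 0*-1 + 3*-3 = -9
y[4] = 0*-3 = 0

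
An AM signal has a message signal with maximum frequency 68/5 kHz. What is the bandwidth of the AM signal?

In AM (double-sideband), the bandwidth is twice the message frequency.
BW = 2 * f_m = 2 * 68/5 kHz = 136/5 kHz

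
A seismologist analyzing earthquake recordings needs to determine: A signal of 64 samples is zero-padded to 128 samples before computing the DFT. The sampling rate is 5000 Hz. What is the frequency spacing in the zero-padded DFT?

Original DFT: N = 64, resolution = f_s/N = 5000/64 = 625/8 Hz
Zero-padded DFT: N = 128, resolution = f_s/N = 5000/128 = 625/16 Hz
Zero-padding interpolates the spectrum (finer frequency grid)
but does NOT improve the true spectral resolution (ability to resolve close frequencies).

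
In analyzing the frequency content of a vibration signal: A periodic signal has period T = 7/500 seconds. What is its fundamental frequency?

The fundamental frequency is the reciprocal of the period.
f = 1/T = 1/(7/500) = 500/7 Hz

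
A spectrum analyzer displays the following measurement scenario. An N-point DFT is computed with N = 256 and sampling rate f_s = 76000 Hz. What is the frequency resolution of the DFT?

DFT frequency resolution = f_s / N
= 76000 / 256 = 2375/8 Hz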